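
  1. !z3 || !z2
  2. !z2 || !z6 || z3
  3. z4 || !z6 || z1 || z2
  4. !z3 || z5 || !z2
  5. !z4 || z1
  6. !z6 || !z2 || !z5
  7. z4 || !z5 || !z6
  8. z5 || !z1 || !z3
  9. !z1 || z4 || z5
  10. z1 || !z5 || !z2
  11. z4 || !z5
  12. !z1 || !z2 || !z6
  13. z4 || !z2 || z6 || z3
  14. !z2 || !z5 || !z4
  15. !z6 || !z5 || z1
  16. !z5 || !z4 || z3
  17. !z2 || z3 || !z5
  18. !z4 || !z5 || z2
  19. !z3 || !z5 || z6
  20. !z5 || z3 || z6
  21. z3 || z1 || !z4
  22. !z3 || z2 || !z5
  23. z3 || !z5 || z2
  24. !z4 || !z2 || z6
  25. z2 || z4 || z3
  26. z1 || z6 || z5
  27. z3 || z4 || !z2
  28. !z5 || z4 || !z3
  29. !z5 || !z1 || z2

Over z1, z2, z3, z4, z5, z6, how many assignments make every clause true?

There are 2^6 = 64 truth assignments over (z1, z2, z3, z4, z5, z6).
Split on z5. With z5 = true, the clauses containing z5 are satisfied and !z5 drops from the rest; 0 of the 2^5 = 32 assignments to the other variables satisfy what remains.
With z5 = false, by the same count on the reduced clause set, 2 assignments work.
Total: 0 + 2 = 2.

2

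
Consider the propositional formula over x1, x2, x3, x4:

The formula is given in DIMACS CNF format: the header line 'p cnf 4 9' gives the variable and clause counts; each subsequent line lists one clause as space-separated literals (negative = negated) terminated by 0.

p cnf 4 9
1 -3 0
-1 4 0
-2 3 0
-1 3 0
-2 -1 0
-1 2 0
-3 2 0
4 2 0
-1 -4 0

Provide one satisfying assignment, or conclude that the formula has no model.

x1=False,  x2=False,  x3=False,  x4=True

Try x1 = False.
Unit clause (¬x3) forces x3 = False.
Unit clause (¬x2) forces x2 = False.
Unit clause (x4) forces x4 = True.
All clauses are satisfied.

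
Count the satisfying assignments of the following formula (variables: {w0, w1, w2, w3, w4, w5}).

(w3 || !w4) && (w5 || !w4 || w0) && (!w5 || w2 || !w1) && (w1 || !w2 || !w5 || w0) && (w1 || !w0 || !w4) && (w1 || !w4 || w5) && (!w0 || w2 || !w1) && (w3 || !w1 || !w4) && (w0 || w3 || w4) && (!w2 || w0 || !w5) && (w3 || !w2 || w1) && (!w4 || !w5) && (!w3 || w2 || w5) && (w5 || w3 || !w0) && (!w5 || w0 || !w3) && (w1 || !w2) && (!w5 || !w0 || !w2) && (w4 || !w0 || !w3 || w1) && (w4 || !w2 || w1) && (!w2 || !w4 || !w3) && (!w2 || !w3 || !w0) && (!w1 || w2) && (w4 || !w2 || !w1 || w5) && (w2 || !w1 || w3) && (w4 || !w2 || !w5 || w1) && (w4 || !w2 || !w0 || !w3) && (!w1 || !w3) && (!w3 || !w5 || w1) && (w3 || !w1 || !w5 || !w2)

1

There are 2^6 = 64 truth assignments over (w0, w1, w2, w3, w4, w5).
Split on w1. With w1 = true, the clauses containing w1 are satisfied and !w1 drops from the rest; 0 of the 2^5 = 32 assignments to the other variables satisfy what remains.
With w1 = false, by the same count on the reduced clause set, 1 assignment works.
Total: 0 + 1 = 1.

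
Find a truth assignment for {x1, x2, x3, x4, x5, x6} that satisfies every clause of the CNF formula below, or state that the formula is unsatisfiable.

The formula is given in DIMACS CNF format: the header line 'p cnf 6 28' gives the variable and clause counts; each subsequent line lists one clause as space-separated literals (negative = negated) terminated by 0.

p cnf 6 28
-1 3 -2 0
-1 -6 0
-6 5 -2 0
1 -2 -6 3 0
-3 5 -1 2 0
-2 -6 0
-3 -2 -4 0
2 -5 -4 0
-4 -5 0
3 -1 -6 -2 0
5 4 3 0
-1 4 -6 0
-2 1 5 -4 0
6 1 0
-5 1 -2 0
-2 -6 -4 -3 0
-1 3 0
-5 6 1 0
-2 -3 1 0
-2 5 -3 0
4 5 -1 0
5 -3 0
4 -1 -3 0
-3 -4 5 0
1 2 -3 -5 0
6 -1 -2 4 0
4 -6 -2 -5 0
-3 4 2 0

Suppose x1 = False.
(x6) alone gives x6 = True.
(¬x2) alone gives x2 = False.
Suppose x5 = True.
(¬x4) alone gives x4 = False.
(¬x3) alone gives x3 = False.
Every clause now holds.

x1 ↦ False; x2 ↦ False; x3 ↦ False; x4 ↦ False; x5 ↦ True; x6 ↦ True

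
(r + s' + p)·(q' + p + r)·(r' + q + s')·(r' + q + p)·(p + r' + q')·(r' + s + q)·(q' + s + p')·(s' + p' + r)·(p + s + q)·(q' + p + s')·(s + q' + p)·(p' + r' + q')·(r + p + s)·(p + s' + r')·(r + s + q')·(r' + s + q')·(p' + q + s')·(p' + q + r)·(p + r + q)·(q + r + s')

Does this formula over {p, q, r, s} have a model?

Try r = 1.
Try q = 1.
The clause (p) is unit, so p = 1.
But (p') is also a unit clause — contradiction.
Undo q and try q = 0.
The clause (s') is unit, so s = 0.
But (s) is also a unit clause — contradiction.
Either choice for q ends in contradiction.
Undo r and try r = 0.
Try s = 0.
The clause (p) is unit, so p = 1.
The clause (q') is unit, so q = 0.
But (q) is also a unit clause — contradiction.
Undo s and try s = 1.
The clause (p) is unit, so p = 1.
But (p') is also a unit clause — contradiction.
Either choice for s ends in contradiction.
Either choice for r ends in contradiction.
No assignment satisfies every clause.

Unsatisfiable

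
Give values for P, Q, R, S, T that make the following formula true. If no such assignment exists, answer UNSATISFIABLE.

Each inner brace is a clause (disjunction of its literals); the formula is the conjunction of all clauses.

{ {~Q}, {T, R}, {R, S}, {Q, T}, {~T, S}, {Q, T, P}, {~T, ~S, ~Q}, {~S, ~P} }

From the singleton clause (~Q), Q = 0.
From the singleton clause (T), T = 1.
From the singleton clause (S), S = 1.
From the singleton clause (~P), P = 0.
No clause remains; R is free.

P ↦ 0, Q ↦ 0, R ↦ 1, S ↦ 1, T ↦ 1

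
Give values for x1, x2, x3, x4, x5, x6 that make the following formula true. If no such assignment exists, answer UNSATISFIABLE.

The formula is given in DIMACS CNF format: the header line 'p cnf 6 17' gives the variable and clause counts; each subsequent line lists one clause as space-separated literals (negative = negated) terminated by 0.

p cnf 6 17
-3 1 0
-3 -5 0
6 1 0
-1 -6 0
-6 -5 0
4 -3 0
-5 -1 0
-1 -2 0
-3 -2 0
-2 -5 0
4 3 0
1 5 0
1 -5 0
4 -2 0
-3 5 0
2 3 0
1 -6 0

Try x3 = False.
The clause (x4) is unit, so x4 = True.
The clause (x2) is unit, so x2 = True.
The clause (¬x1) is unit, so x1 = False.
The clause (x6) is unit, so x6 = True.
Now (¬x6) is unsatisfied and unit — conflict.
That branch fails; take x3 = True instead.
The clause (x1) is unit, so x1 = True.
The clause (¬x5) is unit, so x5 = False.
Now (x5) is unsatisfied and unit — conflict.
Either choice for x3 ends in contradiction.

UNSATISFIABLE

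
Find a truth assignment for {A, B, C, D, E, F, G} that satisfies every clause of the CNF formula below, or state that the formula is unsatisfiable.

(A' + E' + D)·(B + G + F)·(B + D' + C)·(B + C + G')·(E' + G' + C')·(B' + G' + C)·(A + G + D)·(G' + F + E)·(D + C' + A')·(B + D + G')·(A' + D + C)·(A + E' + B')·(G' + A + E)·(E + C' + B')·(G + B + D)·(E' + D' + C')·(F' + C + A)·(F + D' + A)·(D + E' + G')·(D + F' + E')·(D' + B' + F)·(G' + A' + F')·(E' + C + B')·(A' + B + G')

A: 1; B: 1; C: 0; D: 1; E: 0; F: 1; G: 0

Case A = 1:
Case E = 0:
Case G = 0:
Case B = 1:
The clause (C') is unit, so C = 0.
The clause (D) is unit, so D = 1.
The clause (F) is unit, so F = 1.
All clauses are satisfied.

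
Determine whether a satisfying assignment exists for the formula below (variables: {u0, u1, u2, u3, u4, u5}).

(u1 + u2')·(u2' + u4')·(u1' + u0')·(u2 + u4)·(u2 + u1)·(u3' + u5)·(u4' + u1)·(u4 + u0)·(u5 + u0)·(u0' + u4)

Branch on u1: set u1 = 1.
The clause (u0') is unit, so u0 = 0.
The clause (u4) is unit, so u4 = 1.
The clause (u2') is unit, so u2 = 0.
The clause (u5) is unit, so u5 = 1.
No clause remains; u3 is free.
A satisfying assignment: u0: 0, u1: 1, u2: 0, u3: 0, u4: 1, u5: 1.

Yes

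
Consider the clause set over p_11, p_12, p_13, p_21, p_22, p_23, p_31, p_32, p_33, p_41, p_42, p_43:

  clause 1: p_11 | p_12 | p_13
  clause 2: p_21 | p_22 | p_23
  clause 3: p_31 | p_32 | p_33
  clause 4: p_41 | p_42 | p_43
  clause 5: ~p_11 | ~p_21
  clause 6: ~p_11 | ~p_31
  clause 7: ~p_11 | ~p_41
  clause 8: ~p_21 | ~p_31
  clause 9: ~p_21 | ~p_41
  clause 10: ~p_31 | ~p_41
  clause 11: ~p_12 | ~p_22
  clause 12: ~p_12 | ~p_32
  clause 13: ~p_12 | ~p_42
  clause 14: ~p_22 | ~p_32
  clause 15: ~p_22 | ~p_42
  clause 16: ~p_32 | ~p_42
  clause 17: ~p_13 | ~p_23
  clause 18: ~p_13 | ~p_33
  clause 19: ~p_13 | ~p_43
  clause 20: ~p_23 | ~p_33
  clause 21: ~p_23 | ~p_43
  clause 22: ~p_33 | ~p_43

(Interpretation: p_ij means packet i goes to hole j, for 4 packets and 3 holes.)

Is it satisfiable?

No, unsatisfiable

Case p_11 = 0:
Case p_12 = 1:
Unit clause (~p_22) forces p_22 = 0.
Unit clause (~p_32) forces p_32 = 0.
Unit clause (~p_42) forces p_42 = 0.
Case p_21 = 1:
Unit clause (~p_31) forces p_31 = 0.
Unit clause (p_33) forces p_33 = 1.
Unit clause (~p_41) forces p_41 = 0.
Unit clause (p_43) forces p_43 = 1.
But (~p_43) is also a unit clause — contradiction.
That branch fails; take p_21 = 0 instead.
Unit clause (p_23) forces p_23 = 1.
Unit clause (~p_13) forces p_13 = 0.
Unit clause (~p_33) forces p_33 = 0.
Unit clause (p_31) forces p_31 = 1.
Unit clause (~p_41) forces p_41 = 0.
Unit clause (p_43) forces p_43 = 1.
But (~p_43) is also a unit clause — contradiction.
Neither p_21 = 1 nor p_21 = 0 works.
That branch fails; take p_12 = 0 instead.
Unit clause (p_13) forces p_13 = 1.
Unit clause (~p_23) forces p_23 = 0.
Unit clause (~p_33) forces p_33 = 0.
Unit clause (~p_43) forces p_43 = 0.
Case p_21 = 1:
Unit clause (~p_31) forces p_31 = 0.
Unit clause (p_32) forces p_32 = 1.
Unit clause (~p_41) forces p_41 = 0.
Unit clause (p_42) forces p_42 = 1.
But (~p_42) is also a unit clause — contradiction.
That branch fails; take p_21 = 0 instead.
Unit clause (p_22) forces p_22 = 1.
Unit clause (~p_32) forces p_32 = 0.
Unit clause (p_31) forces p_31 = 1.
Unit clause (~p_41) forces p_41 = 0.
Unit clause (p_42) forces p_42 = 1.
But (~p_42) is also a unit clause — contradiction.
Neither p_21 = 1 nor p_21 = 0 works.
Neither p_12 = 1 nor p_12 = 0 works.
That branch fails; take p_11 = 1 instead.
Unit clause (~p_21) forces p_21 = 0.
Unit clause (~p_31) forces p_31 = 0.
Unit clause (~p_41) forces p_41 = 0.
Case p_22 = 1:
Unit clause (~p_12) forces p_12 = 0.
Unit clause (~p_32) forces p_32 = 0.
Unit clause (p_33) forces p_33 = 1.
Unit clause (~p_42) forces p_42 = 0.
Unit clause (p_43) forces p_43 = 1.
But (~p_43) is also a unit clause — contradiction.
That branch fails; take p_22 = 0 instead.
Unit clause (p_23) forces p_23 = 1.
Unit clause (~p_13) forces p_13 = 0.
Unit clause (~p_33) forces p_33 = 0.
Unit clause (p_32) forces p_32 = 1.
Unit clause (~p_12) forces p_12 = 0.
Unit clause (~p_42) forces p_42 = 0.
Unit clause (p_43) forces p_43 = 1.
But (~p_43) is also a unit clause — contradiction.
Neither p_22 = 1 nor p_22 = 0 works.
Neither p_11 = 1 nor p_11 = 0 works.
No assignment satisfies every clause.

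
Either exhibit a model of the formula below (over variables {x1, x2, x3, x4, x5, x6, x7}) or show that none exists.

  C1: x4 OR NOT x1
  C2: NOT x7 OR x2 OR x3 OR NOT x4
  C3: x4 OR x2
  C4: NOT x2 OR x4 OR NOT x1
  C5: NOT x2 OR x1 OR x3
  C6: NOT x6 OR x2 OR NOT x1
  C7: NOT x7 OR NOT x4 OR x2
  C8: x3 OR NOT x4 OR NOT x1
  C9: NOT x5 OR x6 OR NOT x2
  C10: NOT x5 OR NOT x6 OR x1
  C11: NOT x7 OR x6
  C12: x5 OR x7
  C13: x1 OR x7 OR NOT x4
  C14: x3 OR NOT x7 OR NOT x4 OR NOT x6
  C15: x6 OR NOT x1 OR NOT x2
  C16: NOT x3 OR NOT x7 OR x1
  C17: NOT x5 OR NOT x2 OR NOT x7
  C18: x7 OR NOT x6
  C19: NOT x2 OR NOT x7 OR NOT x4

Try x4 = true.
Try x7 = false.
The clause (x5) is unit, so x5 = true.
The clause (x1) is unit, so x1 = true.
The clause (x3) is unit, so x3 = true.
The clause (NOT x6) is unit, so x6 = false.
The clause (NOT x2) is unit, so x2 = false.
This assignment satisfies each clause.

x1: true, x2: false, x3: true, x4: true, x5: true, x6: false, x7: false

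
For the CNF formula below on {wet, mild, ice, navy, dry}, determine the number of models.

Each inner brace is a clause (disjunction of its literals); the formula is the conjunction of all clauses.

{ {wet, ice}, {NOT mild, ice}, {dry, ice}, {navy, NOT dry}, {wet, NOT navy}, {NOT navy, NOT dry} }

There are 2^5 = 32 truth assignments over (wet, mild, ice, navy, dry).
Split on ice. With ice = true, the clauses containing ice are satisfied and NOT ice drops from the rest; 6 of the 2^4 = 16 assignments to the other variables satisfy what remains.
With ice = false, by the same count on the reduced clause set, 0 assignments work.
(One model: wet=F, mild=F, ice=T, navy=F, dry=F.)
Total: 6 + 0 = 6.

6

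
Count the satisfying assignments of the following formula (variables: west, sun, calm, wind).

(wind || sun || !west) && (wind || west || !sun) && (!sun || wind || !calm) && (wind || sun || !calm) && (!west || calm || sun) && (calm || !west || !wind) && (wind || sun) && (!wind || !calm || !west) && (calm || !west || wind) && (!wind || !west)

There are 2^4 = 16 truth assignments over (west, sun, calm, wind).
Check each against the 10 clauses (columns in the order west, sun, calm, wind):
  F F F F  ✗ fails (wind || sun)
  F F F T  ✓ satisfies all
  F F T F  ✗ fails (wind || sun || !calm)
  F F T T  ✓ satisfies all
  F T F F  ✗ fails (wind || west || !sun)
  F T F T  ✓ satisfies all
  F T T F  ✗ fails (wind || west || !sun)
  F T T T  ✓ satisfies all
  T F F F  ✗ fails (wind || sun || !west)
  T F F T  ✗ fails (!west || calm || sun)
  T F T F  ✗ fails (wind || sun || !west)
  T F T T  ✗ fails (!wind || !calm || !west)
  T T F F  ✗ fails (calm || !west || wind)
  T T F T  ✗ fails (calm || !west || !wind)
  T T T F  ✗ fails (!sun || wind || !calm)
  T T T T  ✗ fails (!wind || !calm || !west)
4 of the 16 rows are models.

4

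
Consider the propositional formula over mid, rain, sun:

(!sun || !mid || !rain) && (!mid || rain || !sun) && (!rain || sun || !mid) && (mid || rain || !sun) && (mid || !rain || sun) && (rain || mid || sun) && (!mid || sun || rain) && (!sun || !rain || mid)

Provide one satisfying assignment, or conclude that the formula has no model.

Branch on sun: set sun = false.
Branch on rain: set rain = false.
The clause (mid) is unit, so mid = true.
That conflicts with the unit clause (!mid).
That branch fails; take rain = true instead.
The clause (!mid) is unit, so mid = false.
That conflicts with the unit clause (mid).
Both values of rain lead to a conflict.
That branch fails; take sun = true instead.
Branch on mid: set mid = false.
The clause (rain) is unit, so rain = true.
That conflicts with the unit clause (!rain).
That branch fails; take mid = true instead.
The clause (!rain) is unit, so rain = false.
That conflicts with the unit clause (rain).
Both values of mid lead to a conflict.
Both values of sun lead to a conflict.

UNSATISFIABLE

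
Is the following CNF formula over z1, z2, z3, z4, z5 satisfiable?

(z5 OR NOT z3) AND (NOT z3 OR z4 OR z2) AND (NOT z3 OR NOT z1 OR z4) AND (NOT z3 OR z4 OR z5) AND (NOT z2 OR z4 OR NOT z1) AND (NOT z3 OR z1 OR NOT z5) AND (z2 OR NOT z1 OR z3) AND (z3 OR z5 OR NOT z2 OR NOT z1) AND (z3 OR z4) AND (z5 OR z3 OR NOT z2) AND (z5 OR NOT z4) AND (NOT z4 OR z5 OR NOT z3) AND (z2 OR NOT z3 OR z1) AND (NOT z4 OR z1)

Suppose z5 = true.
Suppose z3 = true.
From the singleton clause (z1), z1 = true.
From the singleton clause (z4), z4 = true.
All clauses hold; z2 can take either value.
A satisfying assignment: z1=true, z2=false, z3=true, z4=true, z5=true.

Yes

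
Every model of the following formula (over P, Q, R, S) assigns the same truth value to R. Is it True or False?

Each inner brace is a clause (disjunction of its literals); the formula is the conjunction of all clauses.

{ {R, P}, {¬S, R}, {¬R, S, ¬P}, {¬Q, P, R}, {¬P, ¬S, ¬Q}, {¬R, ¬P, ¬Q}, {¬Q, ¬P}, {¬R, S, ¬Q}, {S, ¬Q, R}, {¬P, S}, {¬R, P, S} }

True

Suppose R = False.
The clause (P) is unit, so P = True.
The clause (¬S) is unit, so S = False.
But (S) is also a unit clause — contradiction.
So every satisfying assignment has R = True.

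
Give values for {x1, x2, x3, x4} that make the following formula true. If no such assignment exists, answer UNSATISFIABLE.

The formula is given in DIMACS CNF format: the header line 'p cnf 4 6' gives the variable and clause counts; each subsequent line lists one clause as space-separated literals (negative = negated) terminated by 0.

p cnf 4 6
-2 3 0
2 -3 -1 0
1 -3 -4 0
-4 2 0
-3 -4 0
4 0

Unit clause (x4) forces x4 = True.
Unit clause (x2) forces x2 = True.
Unit clause (x3) forces x3 = True.
But (¬x3) is also a unit clause — contradiction.

UNSATISFIABLE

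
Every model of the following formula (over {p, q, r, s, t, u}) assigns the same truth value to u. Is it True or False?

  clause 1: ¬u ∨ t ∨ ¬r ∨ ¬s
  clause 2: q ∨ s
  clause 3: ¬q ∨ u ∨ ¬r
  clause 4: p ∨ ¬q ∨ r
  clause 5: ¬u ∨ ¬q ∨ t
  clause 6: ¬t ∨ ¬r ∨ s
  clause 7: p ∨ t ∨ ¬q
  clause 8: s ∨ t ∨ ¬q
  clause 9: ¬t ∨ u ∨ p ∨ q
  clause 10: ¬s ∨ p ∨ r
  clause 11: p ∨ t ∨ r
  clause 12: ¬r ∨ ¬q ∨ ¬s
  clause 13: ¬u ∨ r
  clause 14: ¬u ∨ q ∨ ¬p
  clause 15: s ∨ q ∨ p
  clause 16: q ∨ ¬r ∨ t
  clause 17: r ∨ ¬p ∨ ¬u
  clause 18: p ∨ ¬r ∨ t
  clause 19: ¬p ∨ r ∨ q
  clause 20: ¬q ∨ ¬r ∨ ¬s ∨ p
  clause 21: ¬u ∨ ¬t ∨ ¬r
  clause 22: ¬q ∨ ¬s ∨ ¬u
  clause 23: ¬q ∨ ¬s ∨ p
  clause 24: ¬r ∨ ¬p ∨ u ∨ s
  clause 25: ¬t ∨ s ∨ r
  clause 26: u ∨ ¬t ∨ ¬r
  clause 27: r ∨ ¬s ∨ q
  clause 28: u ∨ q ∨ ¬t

False

Suppose u = True.
From the singleton clause (r), r = True.
From the singleton clause (¬t), t = False.
From the singleton clause (¬s), s = False.
From the singleton clause (q), q = True.
That conflicts with the unit clause (¬q).
So every satisfying assignment has u = False.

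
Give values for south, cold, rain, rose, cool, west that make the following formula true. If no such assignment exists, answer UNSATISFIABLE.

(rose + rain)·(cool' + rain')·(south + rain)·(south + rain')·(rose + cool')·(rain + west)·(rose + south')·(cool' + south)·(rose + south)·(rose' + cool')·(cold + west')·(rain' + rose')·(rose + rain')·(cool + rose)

south: 1, cold: 1, rain: 0, rose: 1, cool: 0, west: 1

Case rose = 1:
From the singleton clause (cool'), cool = 0.
From the singleton clause (rain'), rain = 0.
From the singleton clause (south), south = 1.
From the singleton clause (west), west = 1.
From the singleton clause (cold), cold = 1.
This assignment satisfies each clause.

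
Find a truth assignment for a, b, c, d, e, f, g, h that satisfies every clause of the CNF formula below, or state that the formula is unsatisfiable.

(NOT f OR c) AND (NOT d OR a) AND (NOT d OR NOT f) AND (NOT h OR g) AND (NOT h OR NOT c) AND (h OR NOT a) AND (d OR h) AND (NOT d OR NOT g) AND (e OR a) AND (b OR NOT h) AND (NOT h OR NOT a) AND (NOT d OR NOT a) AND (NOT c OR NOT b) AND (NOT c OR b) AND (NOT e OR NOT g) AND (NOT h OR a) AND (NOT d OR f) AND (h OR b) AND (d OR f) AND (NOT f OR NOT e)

UNSATISFIABLE

Suppose f = false.
Unit clause (NOT d) forces d = false.
Now (d) is unsatisfied and unit — conflict.
That branch fails; take f = true instead.
Unit clause (c) forces c = true.
Unit clause (NOT d) forces d = false.
Unit clause (NOT h) forces h = false.
Now (h) is unsatisfied and unit — conflict.
Either choice for f ends in contradiction.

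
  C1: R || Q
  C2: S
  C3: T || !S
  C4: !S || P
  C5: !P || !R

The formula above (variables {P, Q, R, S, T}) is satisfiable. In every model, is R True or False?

False

Suppose R = true.
From the singleton clause (S), S = true.
From the singleton clause (T), T = true.
From the singleton clause (P), P = true.
But (!P) is also a unit clause — contradiction.
So every satisfying assignment has R = False.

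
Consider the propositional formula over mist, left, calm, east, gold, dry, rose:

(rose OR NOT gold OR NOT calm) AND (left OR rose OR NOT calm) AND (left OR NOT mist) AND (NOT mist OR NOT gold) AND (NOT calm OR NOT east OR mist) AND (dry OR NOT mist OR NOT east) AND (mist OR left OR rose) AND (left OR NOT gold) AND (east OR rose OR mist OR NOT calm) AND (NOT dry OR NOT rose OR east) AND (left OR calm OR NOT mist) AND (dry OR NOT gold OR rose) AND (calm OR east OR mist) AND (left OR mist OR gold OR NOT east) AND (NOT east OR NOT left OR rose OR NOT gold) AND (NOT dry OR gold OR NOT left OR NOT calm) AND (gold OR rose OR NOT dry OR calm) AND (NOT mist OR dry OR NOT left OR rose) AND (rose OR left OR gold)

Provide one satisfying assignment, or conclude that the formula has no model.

mist=false; left=true; calm=false; east=true; gold=true; dry=false; rose=true

Try left = true.
Try mist = false.
Try calm = false.
Unit clause (east) forces east = true.
Try rose = true.
No clause remains; gold, dry are free.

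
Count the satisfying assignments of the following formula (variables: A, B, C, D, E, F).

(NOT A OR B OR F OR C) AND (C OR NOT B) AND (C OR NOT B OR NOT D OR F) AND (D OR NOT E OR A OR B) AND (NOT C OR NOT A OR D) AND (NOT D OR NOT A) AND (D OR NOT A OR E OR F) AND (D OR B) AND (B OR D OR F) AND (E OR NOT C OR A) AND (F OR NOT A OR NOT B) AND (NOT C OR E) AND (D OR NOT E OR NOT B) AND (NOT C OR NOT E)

There are 2^6 = 64 truth assignments over (A, B, C, D, E, F).
Split on F. With F = true, the clauses containing F are satisfied and NOT F drops from the rest; 2 of the 2^5 = 32 assignments to the other variables satisfy what remains.
With F = false, by the same count on the reduced clause set, 2 assignments work.
(One model: A=F, B=F, C=F, D=T, E=F, F=F.)
Total: 2 + 2 = 4.

4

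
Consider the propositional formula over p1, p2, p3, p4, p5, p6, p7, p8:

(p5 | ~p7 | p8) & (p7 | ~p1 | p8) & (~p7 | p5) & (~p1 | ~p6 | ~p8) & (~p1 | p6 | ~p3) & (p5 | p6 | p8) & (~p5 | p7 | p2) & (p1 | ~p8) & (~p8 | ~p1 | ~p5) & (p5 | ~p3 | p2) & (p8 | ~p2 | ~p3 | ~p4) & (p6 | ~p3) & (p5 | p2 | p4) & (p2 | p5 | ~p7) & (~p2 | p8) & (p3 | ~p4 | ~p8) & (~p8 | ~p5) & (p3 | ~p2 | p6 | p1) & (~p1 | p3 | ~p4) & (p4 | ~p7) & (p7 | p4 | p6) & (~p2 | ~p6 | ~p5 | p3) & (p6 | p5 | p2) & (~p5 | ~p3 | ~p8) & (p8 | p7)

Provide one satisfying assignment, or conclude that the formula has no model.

p1=0,  p2=0,  p3=0,  p4=1,  p5=1,  p6=0,  p7=1,  p8=0

Branch on p7: set p7 = 1.
The clause (p5) is unit, so p5 = 1.
The clause (~p8) is unit, so p8 = 0.
The clause (~p2) is unit, so p2 = 0.
The clause (p4) is unit, so p4 = 1.
Branch on p6: set p6 = 0.
The clause (~p3) is unit, so p3 = 0.
The clause (~p1) is unit, so p1 = 0.
Every clause now holds.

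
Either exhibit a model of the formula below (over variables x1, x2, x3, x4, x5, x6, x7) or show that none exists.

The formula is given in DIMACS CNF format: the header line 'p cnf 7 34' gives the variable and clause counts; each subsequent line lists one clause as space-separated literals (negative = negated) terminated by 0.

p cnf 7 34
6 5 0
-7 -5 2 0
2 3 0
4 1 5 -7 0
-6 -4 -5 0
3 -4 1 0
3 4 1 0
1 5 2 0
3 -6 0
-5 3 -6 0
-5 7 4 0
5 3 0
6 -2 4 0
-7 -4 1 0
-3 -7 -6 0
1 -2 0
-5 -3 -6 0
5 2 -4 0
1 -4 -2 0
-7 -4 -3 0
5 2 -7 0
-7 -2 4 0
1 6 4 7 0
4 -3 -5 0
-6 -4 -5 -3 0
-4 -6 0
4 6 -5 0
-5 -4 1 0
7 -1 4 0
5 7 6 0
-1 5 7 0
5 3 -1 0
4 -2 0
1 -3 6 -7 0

Suppose x6 = False.
Unit clause (x5) forces x5 = True.
Unit clause (x4) forces x4 = True.
Unit clause (x1) forces x1 = True.
Suppose x7 = False.
Suppose x2 = False.
Unit clause (x3) forces x3 = True.
All clauses are satisfied.

x1 ↦ True, x2 ↦ False, x3 ↦ True, x4 ↦ True, x5 ↦ True, x6 ↦ False, x7 ↦ False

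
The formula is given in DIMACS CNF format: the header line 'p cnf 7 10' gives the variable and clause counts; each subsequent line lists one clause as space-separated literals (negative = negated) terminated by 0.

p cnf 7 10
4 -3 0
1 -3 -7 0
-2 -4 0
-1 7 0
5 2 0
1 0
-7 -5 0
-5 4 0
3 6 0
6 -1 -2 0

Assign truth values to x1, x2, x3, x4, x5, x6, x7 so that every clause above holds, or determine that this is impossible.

(x1) alone gives x1 = True.
(x7) alone gives x7 = True.
(¬x5) alone gives x5 = False.
(x2) alone gives x2 = True.
(¬x4) alone gives x4 = False.
(¬x3) alone gives x3 = False.
(x6) alone gives x6 = True.
All clauses are satisfied.

x1: True, x2: True, x3: False, x4: False, x5: False, x6: True, x7: True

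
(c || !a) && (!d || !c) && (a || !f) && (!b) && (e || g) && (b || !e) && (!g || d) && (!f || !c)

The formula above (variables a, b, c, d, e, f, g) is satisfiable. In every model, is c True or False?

False

Suppose c = true.
Unit clause (!d) forces d = false.
Unit clause (!b) forces b = false.
Unit clause (!e) forces e = false.
Unit clause (g) forces g = true.
That conflicts with the unit clause (!g).
So every satisfying assignment has c = False.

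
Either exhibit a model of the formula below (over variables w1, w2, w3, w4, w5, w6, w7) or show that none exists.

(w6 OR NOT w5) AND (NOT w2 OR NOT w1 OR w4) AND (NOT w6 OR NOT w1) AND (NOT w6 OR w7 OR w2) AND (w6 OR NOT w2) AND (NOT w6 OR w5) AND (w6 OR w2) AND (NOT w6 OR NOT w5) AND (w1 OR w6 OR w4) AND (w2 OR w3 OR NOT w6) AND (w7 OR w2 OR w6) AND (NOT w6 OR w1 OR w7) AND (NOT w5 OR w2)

UNSATISFIABLE

Branch on w6: set w6 = true.
From the singleton clause (NOT w1), w1 = false.
From the singleton clause (w5), w5 = true.
But (NOT w5) is also a unit clause — contradiction.
Undo w6 and try w6 = false.
From the singleton clause (NOT w5), w5 = false.
From the singleton clause (NOT w2), w2 = false.
But (w2) is also a unit clause — contradiction.
Neither w6 = true nor w6 = false works.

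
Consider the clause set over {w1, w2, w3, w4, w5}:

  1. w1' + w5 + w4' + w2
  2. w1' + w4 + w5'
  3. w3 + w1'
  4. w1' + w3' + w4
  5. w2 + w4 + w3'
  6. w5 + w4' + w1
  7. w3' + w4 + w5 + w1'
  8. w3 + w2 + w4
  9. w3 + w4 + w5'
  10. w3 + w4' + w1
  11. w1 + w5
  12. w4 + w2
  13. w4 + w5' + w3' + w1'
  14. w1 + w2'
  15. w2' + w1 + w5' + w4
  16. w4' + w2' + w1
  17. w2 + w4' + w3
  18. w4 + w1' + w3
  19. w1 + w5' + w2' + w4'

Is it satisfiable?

Yes, satisfiable

Suppose w3 = 1.
Suppose w1 = 1.
The clause (w4) is unit, so w4 = 1.
Suppose w5 = 1.
All clauses hold; w2 can take either value.
A satisfying assignment: w1: 1; w2: 0; w3: 1; w4: 1; w5: 1.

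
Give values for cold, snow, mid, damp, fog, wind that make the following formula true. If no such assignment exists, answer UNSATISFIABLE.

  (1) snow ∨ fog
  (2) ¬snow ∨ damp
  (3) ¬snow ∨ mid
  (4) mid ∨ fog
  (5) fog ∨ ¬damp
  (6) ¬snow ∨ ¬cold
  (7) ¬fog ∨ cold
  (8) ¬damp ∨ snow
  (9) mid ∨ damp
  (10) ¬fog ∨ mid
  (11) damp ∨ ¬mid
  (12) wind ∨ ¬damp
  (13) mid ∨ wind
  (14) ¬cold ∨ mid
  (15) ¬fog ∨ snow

Branch on snow: set snow = True.
(damp) alone gives damp = True.
(mid) alone gives mid = True.
(fog) alone gives fog = True.
(¬cold) alone gives cold = False.
But (cold) is also a unit clause — contradiction.
So snow must be the other value — set snow = False.
(fog) alone gives fog = True.
But (¬fog) is also a unit clause — contradiction.
Neither snow = True nor snow = False works.

UNSATISFIABLE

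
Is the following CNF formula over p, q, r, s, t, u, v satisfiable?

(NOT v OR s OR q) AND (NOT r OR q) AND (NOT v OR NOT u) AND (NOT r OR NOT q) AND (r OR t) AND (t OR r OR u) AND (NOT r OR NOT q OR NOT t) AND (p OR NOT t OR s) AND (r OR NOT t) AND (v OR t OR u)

Suppose r = false.
From the singleton clause (t), t = true.
Now (NOT t) is unsatisfied and unit — conflict.
So r must be the other value — set r = true.
From the singleton clause (q), q = true.
Now (NOT q) is unsatisfied and unit — conflict.
Both values of r lead to a conflict.
No assignment satisfies every clause.

No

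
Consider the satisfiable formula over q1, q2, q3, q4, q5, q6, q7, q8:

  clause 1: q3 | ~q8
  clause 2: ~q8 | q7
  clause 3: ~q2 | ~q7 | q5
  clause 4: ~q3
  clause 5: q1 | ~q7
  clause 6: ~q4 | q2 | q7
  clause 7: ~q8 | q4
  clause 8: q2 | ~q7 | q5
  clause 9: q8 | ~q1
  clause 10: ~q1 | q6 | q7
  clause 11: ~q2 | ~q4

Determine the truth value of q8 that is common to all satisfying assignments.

False

Suppose q8 = 1.
From the singleton clause (q3), q3 = 1.
Now (~q3) is unsatisfied and unit — conflict.
So every satisfying assignment has q8 = False.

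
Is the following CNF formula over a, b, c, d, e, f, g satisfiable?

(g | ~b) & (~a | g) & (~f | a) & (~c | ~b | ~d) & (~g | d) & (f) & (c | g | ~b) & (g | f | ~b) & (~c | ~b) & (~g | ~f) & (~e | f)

No

From the singleton clause (f), f = 1.
From the singleton clause (a), a = 1.
From the singleton clause (g), g = 1.
Now (~g) is unsatisfied and unit — conflict.
No assignment satisfies every clause.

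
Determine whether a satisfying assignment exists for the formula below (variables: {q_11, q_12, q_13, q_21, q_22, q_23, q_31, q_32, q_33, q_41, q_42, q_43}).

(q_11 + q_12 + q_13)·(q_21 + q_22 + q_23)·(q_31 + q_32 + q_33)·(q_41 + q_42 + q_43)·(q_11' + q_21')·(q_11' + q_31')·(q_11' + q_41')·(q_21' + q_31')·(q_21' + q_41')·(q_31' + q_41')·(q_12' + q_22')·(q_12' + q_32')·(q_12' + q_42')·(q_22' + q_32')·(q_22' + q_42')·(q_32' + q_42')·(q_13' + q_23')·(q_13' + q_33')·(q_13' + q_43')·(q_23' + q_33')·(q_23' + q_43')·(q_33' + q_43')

Try q_11 = 0.
Try q_12 = 1.
(q_22') alone gives q_22 = 0.
(q_32') alone gives q_32 = 0.
(q_42') alone gives q_42 = 0.
Try q_21 = 1.
(q_31') alone gives q_31 = 0.
(q_33) alone gives q_33 = 1.
(q_41') alone gives q_41 = 0.
(q_43) alone gives q_43 = 1.
But (q_43') is also a unit clause — contradiction.
Backtrack on q_21: now try q_21 = 0.
(q_23) alone gives q_23 = 1.
(q_13') alone gives q_13 = 0.
(q_33') alone gives q_33 = 0.
(q_31) alone gives q_31 = 1.
(q_41') alone gives q_41 = 0.
(q_43) alone gives q_43 = 1.
But (q_43') is also a unit clause — contradiction.
Both values of q_21 lead to a conflict.
Backtrack on q_12: now try q_12 = 0.
(q_13) alone gives q_13 = 1.
(q_23') alone gives q_23 = 0.
(q_33') alone gives q_33 = 0.
(q_43') alone gives q_43 = 0.
Try q_21 = 1.
(q_31') alone gives q_31 = 0.
(q_32) alone gives q_32 = 1.
(q_41') alone gives q_41 = 0.
(q_42) alone gives q_42 = 1.
But (q_42') is also a unit clause — contradiction.
Backtrack on q_21: now try q_21 = 0.
(q_22) alone gives q_22 = 1.
(q_32') alone gives q_32 = 0.
(q_31) alone gives q_31 = 1.
(q_41') alone gives q_41 = 0.
(q_42) alone gives q_42 = 1.
But (q_42') is also a unit clause — contradiction.
Both values of q_21 lead to a conflict.
Both values of q_12 lead to a conflict.
Backtrack on q_11: now try q_11 = 1.
(q_21') alone gives q_21 = 0.
(q_31') alone gives q_31 = 0.
(q_41') alone gives q_41 = 0.
Try q_22 = 1.
(q_12') alone gives q_12 = 0.
(q_32') alone gives q_32 = 0.
(q_33) alone gives q_33 = 1.
(q_42') alone gives q_42 = 0.
(q_43) alone gives q_43 = 1.
But (q_43') is also a unit clause — contradiction.
Backtrack on q_22: now try q_22 = 0.
(q_23) alone gives q_23 = 1.
(q_13') alone gives q_13 = 0.
(q_33') alone gives q_33 = 0.
(q_32) alone gives q_32 = 1.
(q_12') alone gives q_12 = 0.
(q_42') alone gives q_42 = 0.
(q_43) alone gives q_43 = 1.
But (q_43') is also a unit clause — contradiction.
Both values of q_22 lead to a conflict.
Both values of q_11 lead to a conflict.
No assignment satisfies every clause.

Unsatisfiable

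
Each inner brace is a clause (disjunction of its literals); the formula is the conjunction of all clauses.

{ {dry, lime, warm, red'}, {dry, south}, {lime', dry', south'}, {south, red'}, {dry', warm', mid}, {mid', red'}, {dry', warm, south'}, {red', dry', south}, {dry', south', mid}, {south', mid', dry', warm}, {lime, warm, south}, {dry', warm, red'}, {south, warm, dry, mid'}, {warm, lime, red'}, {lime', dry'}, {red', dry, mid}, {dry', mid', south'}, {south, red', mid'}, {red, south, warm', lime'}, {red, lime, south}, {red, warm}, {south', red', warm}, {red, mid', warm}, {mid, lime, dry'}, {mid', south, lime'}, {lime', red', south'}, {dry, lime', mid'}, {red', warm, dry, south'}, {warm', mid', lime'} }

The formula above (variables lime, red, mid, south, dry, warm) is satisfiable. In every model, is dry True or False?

False

Suppose dry = 1.
Unit clause (lime') forces lime = 0.
Unit clause (mid) forces mid = 1.
Unit clause (red') forces red = 0.
Unit clause (south') forces south = 0.
Now (south) is unsatisfied and unit — conflict.
So every satisfying assignment has dry = False.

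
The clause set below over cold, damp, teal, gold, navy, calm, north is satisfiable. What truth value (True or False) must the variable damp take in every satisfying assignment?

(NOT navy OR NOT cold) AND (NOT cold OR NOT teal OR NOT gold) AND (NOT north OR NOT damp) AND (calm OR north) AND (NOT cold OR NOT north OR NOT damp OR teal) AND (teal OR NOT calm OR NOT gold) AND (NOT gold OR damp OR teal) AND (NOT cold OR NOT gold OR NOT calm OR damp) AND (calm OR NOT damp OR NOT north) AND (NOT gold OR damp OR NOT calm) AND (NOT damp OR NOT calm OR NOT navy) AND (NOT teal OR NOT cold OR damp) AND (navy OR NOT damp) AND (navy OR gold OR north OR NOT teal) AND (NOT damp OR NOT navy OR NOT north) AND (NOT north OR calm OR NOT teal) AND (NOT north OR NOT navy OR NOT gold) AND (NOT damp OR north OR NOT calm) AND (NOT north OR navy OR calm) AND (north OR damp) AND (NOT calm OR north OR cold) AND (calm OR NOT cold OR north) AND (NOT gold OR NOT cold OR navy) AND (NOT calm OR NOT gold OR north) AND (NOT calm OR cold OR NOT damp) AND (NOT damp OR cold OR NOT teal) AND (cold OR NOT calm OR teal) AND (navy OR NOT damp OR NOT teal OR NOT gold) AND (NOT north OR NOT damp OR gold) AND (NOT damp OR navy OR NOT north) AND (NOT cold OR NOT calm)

False

Suppose damp = true.
Unit clause (NOT north) forces north = false.
Unit clause (calm) forces calm = true.
Now (NOT calm) is unsatisfied and unit — conflict.
So every satisfying assignment has damp = False.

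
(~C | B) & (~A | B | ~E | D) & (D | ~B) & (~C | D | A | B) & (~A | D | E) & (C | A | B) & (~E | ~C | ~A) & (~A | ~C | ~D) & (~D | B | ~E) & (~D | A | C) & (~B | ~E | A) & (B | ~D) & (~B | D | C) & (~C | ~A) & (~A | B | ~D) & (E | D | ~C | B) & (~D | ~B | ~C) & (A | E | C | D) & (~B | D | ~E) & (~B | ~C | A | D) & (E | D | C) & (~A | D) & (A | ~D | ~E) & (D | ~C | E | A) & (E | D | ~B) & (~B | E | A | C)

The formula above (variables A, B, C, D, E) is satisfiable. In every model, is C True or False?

Suppose C = 1.
From the singleton clause (B), B = 1.
From the singleton clause (D), D = 1.
Now (~D) is unsatisfied and unit — conflict.
So every satisfying assignment has C = False.

False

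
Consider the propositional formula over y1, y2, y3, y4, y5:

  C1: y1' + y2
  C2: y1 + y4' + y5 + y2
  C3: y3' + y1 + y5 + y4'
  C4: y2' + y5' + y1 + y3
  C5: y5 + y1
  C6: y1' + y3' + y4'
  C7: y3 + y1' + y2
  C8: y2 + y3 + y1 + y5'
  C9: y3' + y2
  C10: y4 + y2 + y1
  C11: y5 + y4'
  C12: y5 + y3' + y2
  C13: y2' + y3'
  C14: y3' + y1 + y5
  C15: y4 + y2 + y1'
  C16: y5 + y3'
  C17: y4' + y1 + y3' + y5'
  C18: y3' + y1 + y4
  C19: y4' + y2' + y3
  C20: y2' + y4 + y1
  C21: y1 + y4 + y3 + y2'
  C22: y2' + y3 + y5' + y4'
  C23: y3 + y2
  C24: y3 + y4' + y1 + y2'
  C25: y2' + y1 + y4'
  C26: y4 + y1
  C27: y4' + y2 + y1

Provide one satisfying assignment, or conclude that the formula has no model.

y1 ↦ 1,  y2 ↦ 1,  y3 ↦ 0,  y4 ↦ 0,  y5 ↦ 0

Try y1 = 1.
Unit clause (y2) forces y2 = 1.
Unit clause (y3') forces y3 = 0.
Unit clause (y4') forces y4 = 0.
No clause remains; y5 is free.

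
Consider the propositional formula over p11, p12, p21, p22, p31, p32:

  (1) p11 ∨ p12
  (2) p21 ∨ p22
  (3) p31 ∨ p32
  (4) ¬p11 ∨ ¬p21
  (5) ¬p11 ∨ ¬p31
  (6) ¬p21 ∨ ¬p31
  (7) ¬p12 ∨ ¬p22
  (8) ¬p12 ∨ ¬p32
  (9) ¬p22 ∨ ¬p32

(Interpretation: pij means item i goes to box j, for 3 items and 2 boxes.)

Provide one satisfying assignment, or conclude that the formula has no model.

UNSATISFIABLE

Case p11 = True:
(¬p21) alone gives p21 = False.
(p22) alone gives p22 = True.
(¬p31) alone gives p31 = False.
(p32) alone gives p32 = True.
Now (¬p32) is unsatisfied and unit — conflict.
Undo p11 and try p11 = False.
(p12) alone gives p12 = True.
(¬p22) alone gives p22 = False.
(p21) alone gives p21 = True.
(¬p31) alone gives p31 = False.
(p32) alone gives p32 = True.
Now (¬p32) is unsatisfied and unit — conflict.
Either choice for p11 ends in contradiction.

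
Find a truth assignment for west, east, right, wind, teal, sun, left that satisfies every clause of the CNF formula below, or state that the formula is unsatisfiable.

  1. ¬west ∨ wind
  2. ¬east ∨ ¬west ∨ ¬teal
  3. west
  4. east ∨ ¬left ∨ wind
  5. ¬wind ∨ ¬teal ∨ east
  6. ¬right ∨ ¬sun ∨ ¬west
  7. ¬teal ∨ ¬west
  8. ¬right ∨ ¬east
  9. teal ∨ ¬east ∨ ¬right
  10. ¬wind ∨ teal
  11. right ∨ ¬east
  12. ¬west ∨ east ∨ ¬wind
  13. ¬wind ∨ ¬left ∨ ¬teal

The clause (west) is unit, so west = True.
The clause (wind) is unit, so wind = True.
The clause (¬teal) is unit, so teal = False.
But (teal) is also a unit clause — contradiction.

UNSATISFIABLE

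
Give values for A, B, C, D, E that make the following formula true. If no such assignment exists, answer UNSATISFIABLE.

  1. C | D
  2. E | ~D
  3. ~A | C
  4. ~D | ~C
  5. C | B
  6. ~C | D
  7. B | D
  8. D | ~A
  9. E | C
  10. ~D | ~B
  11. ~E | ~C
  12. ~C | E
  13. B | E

Try C = 1.
From the singleton clause (~D), D = 0.
Now (D) is unsatisfied and unit — conflict.
Backtrack on C: now try C = 0.
From the singleton clause (D), D = 1.
From the singleton clause (E), E = 1.
From the singleton clause (~A), A = 0.
From the singleton clause (B), B = 1.
Now (~B) is unsatisfied and unit — conflict.
Neither C = 1 nor C = 0 works.

UNSATISFIABLE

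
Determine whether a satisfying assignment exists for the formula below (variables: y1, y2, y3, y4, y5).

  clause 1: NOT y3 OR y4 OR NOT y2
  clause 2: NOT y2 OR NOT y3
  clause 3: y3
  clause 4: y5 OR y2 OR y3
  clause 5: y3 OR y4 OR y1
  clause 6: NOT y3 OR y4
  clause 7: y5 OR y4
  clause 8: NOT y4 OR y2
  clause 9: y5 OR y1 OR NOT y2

Unit clause (y3) forces y3 = true.
Unit clause (NOT y2) forces y2 = false.
Unit clause (y4) forces y4 = true.
Now (NOT y4) is unsatisfied and unit — conflict.
No assignment satisfies every clause.

No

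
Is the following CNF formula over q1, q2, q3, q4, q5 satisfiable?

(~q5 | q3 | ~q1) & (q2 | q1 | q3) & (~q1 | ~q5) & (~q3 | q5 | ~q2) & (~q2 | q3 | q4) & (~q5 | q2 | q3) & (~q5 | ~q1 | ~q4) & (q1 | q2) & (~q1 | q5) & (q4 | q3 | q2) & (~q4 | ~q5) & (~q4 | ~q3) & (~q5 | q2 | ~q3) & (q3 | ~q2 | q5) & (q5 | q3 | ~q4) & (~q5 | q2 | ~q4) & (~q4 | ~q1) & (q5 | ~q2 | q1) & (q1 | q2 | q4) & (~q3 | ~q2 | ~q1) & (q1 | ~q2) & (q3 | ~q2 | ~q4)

No

Case q1 = 0:
From the singleton clause (q2), q2 = 1.
But (~q2) is also a unit clause — contradiction.
Backtrack on q1: now try q1 = 1.
From the singleton clause (~q5), q5 = 0.
But (q5) is also a unit clause — contradiction.
Both values of q1 lead to a conflict.
No assignment satisfies every clause.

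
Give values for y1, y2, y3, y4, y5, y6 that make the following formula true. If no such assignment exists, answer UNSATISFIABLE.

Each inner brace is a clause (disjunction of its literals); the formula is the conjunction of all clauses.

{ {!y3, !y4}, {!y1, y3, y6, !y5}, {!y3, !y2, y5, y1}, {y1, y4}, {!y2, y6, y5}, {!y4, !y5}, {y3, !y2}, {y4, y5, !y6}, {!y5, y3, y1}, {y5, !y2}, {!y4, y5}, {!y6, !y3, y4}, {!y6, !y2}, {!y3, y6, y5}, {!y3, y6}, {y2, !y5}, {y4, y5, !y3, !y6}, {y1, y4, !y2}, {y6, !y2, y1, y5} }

Case y3 = false:
Unit clause (!y2) forces y2 = false.
Unit clause (!y5) forces y5 = false.
Unit clause (!y4) forces y4 = false.
Unit clause (y1) forces y1 = true.
Unit clause (!y6) forces y6 = false.
This assignment satisfies each clause.

y1=true; y2=false; y3=false; y4=false; y5=false; y6=false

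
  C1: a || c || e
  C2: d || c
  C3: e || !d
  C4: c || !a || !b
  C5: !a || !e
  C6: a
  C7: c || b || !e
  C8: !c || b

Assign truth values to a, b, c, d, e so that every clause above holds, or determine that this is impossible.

a: true,  b: true,  c: true,  d: false,  e: false

The clause (a) is unit, so a = true.
The clause (!e) is unit, so e = false.
The clause (!d) is unit, so d = false.
The clause (c) is unit, so c = true.
The clause (b) is unit, so b = true.
All clauses are satisfied.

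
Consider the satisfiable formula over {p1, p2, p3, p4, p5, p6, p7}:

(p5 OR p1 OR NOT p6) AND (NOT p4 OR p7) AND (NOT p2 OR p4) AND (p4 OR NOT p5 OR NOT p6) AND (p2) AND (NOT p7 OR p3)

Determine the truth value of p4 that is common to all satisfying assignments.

True

Suppose p4 = false.
Unit clause (NOT p2) forces p2 = false.
That conflicts with the unit clause (p2).
So every satisfying assignment has p4 = True.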